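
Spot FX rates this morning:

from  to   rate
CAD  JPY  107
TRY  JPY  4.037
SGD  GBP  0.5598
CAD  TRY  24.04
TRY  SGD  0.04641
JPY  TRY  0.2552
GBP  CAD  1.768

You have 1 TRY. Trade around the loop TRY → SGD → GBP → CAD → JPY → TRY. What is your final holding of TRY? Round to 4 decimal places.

1.2543

1 TRY × 0.04641 = 0.04641 SGD
0.04641 SGD × 0.5598 = 0.025980318 GBP
0.025980318 GBP × 1.768 = 0.045933202224 CAD
0.045933202224 CAD × 107 = 4.914852637968 JPY
4.914852637968 JPY × 0.2552 = 1.2542703932094336 TRY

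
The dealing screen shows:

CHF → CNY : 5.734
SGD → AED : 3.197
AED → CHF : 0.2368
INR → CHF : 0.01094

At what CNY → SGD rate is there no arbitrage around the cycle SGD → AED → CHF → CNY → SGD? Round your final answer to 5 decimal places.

Known legs of the cycle: 3.197 × 0.2368 × 5.734 = 4.3409224064
For no arbitrage the full-cycle product must be 1, so the missing rate is 1 / 4.3409224064 ≈ 0.2303658.

0.23037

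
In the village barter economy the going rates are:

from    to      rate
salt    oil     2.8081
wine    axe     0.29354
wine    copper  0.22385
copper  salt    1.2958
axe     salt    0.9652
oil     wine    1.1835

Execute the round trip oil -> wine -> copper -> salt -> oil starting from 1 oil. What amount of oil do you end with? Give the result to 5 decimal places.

1 oil × 1.1835 = 1.1835 wine
1.1835 wine × 0.22385 = 0.264926475 copper
0.264926475 copper × 1.2958 = 0.343291726305 salt
0.343291726305 salt × 2.8081 = 0.9639974966370705 oil

0.96400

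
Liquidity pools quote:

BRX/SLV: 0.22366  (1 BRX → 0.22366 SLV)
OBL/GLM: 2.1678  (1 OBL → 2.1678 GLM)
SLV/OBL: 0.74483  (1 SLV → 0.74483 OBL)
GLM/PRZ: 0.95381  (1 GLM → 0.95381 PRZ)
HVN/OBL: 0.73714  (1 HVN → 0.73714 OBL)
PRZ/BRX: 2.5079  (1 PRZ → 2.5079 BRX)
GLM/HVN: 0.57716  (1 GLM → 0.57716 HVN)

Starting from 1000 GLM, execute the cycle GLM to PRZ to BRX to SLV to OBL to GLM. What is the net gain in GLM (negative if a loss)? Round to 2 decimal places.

1000 GLM × 0.95381 = 953.81 PRZ
953.81 PRZ × 2.5079 = 2392.060099 BRX
2392.060099 BRX × 0.22366 = 535.00816174234 SLV
535.00816174234 SLV × 0.74483 = 398.4901291105471022 OBL
398.4901291105471022 OBL × 2.1678 = 863.84690188584400814916 GLM
Net change: 863.84690188584400814916 − 1000 = -136.15309811415599185084 GLM

-136.15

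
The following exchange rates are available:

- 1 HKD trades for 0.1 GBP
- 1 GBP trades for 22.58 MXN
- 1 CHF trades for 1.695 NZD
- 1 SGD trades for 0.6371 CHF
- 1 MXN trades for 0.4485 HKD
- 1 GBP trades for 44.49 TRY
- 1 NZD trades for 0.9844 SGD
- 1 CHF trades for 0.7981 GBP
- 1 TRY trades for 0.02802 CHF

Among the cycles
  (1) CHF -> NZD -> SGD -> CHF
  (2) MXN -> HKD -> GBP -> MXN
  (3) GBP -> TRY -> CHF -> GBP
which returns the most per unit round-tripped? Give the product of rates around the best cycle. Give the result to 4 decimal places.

1.0630

(1) 1.695 × 0.9844 × 0.6371 = 1.06304
(2) 0.4485 × 0.1 × 22.58 = 1.01271
(3) 44.49 × 0.02802 × 0.7981 = 0.99492
Highest is cycle (1) at 1.0630 (>1, arbitrage).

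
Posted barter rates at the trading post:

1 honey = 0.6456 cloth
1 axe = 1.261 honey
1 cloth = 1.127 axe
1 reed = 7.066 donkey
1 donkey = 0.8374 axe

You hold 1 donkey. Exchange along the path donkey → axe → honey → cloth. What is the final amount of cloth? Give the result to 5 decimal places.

0.68173

1 donkey × 0.8374 = 0.8374 axe
0.8374 axe × 1.261 = 1.0559614 honey
1.0559614 honey × 0.6456 = 0.68172867984 cloth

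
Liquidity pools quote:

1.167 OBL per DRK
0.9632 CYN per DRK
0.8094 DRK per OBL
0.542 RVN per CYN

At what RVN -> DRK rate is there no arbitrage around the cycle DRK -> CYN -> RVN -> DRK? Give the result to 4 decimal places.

1.9155

Known legs of the cycle: 0.9632 × 0.542 = 0.5220544
For no arbitrage the full-cycle product must be 1, so the missing rate is 1 / 0.5220544 ≈ 1.915509.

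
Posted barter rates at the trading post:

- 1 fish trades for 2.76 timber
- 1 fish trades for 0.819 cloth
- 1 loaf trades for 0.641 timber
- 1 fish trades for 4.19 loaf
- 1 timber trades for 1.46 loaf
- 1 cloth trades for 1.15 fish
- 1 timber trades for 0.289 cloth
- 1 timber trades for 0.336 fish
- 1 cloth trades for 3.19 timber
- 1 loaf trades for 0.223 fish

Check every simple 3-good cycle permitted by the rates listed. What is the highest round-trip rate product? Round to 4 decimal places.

0.9173

fish→timber→cloth→fish: 2.76 × 0.289 × 1.15 = 0.91729
loaf→timber→fish→loaf: 0.641 × 0.336 × 4.19 = 0.90243
loaf→fish→timber→loaf: 0.223 × 2.76 × 1.46 = 0.89860
fish→cloth→timber→fish: 0.819 × 3.19 × 0.336 = 0.87784
Maximum is fish→timber→cloth→fish at 0.9173; no arbitrage — every cycle loses value.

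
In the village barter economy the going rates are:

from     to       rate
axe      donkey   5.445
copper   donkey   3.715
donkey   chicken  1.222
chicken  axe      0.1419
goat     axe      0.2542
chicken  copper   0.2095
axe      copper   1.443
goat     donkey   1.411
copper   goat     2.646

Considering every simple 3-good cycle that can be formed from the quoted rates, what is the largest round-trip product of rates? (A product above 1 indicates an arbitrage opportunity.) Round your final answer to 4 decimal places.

0.9706

copper→goat→axe→copper: 2.646 × 0.2542 × 1.443 = 0.97058
chicken→copper→donkey→chicken: 0.2095 × 3.715 × 1.222 = 0.95107
chicken→axe→donkey→chicken: 0.1419 × 5.445 × 1.222 = 0.94417
Maximum is copper→goat→axe→copper at 0.9706; no arbitrage — every cycle loses value.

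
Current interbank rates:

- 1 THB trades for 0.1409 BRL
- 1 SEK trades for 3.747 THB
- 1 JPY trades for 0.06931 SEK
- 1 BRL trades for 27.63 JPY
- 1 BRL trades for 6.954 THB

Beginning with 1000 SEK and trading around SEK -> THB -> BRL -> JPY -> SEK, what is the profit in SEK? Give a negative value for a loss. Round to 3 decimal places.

1000 SEK × 3.747 = 3747 THB
3747 THB × 0.1409 = 527.9523 BRL
527.9523 BRL × 27.63 = 14587.322049 JPY
14587.322049 JPY × 0.06931 = 1011.04729121619 SEK
Net change: 1011.04729121619 − 1000 = 11.04729121619 SEK

11.047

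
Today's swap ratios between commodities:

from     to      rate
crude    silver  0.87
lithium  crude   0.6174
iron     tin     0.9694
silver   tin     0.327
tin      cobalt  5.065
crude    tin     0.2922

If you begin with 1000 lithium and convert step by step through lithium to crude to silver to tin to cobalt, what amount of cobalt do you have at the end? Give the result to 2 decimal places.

1000 lithium × 0.6174 = 617.4 crude
617.4 crude × 0.87 = 537.138 silver
537.138 silver × 0.327 = 175.644126 tin
175.644126 tin × 5.065 = 889.63749819 cobalt

889.64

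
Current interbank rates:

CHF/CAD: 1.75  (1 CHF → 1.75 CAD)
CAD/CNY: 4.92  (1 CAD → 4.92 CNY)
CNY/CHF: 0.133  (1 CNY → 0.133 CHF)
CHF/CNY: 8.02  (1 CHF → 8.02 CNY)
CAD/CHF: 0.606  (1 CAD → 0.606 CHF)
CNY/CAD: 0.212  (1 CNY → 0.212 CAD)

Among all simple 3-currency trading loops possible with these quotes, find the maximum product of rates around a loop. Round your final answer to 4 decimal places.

CNY→CHF→CAD→CNY: 0.133 × 1.75 × 4.92 = 1.14513
CNY→CAD→CHF→CNY: 0.212 × 0.606 × 8.02 = 1.03035
Maximum is CNY→CHF→CAD→CNY at 1.1451; arbitrage exists.

1.1451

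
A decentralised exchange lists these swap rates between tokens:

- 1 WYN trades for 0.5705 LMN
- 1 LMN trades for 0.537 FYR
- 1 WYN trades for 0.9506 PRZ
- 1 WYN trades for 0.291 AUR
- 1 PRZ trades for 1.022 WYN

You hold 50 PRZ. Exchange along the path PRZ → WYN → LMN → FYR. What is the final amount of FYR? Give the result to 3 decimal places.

15.655

50 PRZ × 1.022 = 51.1 WYN
51.1 WYN × 0.5705 = 29.15255 LMN
29.15255 LMN × 0.537 = 15.65491935 FYR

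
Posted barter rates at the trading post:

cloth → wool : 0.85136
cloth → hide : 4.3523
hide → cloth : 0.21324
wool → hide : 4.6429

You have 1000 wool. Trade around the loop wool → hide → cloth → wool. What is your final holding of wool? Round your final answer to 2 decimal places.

842.89

1000 wool × 4.6429 = 4642.9 hide
4642.9 hide × 0.21324 = 990.051996 cloth
990.051996 cloth × 0.85136 = 842.89066731456 wool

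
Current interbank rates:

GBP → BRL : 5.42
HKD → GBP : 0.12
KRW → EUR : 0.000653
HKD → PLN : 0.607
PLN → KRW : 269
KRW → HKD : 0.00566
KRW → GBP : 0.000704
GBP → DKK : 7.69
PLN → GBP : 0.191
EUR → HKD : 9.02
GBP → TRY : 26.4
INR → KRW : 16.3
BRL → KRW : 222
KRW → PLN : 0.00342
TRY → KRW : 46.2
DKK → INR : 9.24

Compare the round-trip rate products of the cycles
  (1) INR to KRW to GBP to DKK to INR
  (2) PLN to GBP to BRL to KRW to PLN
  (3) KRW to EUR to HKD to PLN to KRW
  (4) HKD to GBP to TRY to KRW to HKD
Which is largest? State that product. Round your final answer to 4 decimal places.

0.9617

(1) 16.3 × 0.000704 × 7.69 × 9.24 = 0.81538
(2) 0.191 × 5.42 × 222 × 0.00342 = 0.78598
(3) 0.000653 × 9.02 × 0.607 × 269 = 0.96175
(4) 0.12 × 26.4 × 46.2 × 0.00566 = 0.82841
Highest is cycle (3) at 0.9617 (≤1, no arbitrage).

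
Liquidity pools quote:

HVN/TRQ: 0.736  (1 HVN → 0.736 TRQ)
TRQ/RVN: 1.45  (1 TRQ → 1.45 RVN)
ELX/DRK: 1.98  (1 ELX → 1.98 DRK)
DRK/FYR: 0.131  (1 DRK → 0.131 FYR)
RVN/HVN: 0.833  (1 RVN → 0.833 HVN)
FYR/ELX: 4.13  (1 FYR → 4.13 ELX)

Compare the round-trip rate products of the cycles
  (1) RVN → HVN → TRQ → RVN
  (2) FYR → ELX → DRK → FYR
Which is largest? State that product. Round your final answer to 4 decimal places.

1.0712

(1) 0.833 × 0.736 × 1.45 = 0.88898
(2) 4.13 × 1.98 × 0.131 = 1.07124
Highest is cycle (2) at 1.0712 (>1, arbitrage).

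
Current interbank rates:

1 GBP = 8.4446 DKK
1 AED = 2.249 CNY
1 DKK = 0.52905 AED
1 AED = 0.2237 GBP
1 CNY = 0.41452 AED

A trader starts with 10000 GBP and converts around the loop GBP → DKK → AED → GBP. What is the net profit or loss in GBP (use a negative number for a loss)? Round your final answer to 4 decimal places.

10000 GBP × 8.4446 = 84446 DKK
84446 DKK × 0.52905 = 44676.1563 AED
44676.1563 AED × 0.2237 = 9994.05616431 GBP
Net change: 9994.05616431 − 10000 = -5.94383569 GBP

-5.9438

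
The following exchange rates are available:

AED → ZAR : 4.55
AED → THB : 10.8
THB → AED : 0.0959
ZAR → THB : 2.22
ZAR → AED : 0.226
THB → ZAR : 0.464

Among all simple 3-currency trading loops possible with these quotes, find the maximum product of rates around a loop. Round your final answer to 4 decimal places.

AED→THB→ZAR→AED: 10.8 × 0.464 × 0.226 = 1.13253
AED→ZAR→THB→AED: 4.55 × 2.22 × 0.0959 = 0.96869
Maximum is AED→THB→ZAR→AED at 1.1325; arbitrage exists.

1.1325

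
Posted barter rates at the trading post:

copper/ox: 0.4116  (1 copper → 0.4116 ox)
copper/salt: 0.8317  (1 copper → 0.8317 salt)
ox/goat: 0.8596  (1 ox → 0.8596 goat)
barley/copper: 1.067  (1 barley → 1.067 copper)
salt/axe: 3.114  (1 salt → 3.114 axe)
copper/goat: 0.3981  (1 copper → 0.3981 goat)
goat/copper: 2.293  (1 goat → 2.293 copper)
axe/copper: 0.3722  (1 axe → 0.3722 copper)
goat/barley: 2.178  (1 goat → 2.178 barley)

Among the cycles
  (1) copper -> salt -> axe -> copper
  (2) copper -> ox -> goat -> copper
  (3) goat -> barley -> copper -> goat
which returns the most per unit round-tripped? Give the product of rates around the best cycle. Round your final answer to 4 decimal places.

(1) 0.8317 × 3.114 × 0.3722 = 0.96397
(2) 0.4116 × 0.8596 × 2.293 = 0.81129
(3) 2.178 × 1.067 × 0.3981 = 0.92515
Highest is cycle (1) at 0.9640 (≤1, no arbitrage).

0.9640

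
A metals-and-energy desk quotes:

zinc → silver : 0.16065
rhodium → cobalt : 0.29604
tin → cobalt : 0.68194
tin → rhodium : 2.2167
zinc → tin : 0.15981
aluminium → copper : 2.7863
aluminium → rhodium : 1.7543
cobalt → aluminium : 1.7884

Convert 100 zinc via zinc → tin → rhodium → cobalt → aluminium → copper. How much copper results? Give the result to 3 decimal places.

52.258

100 zinc × 0.15981 = 15.981 tin
15.981 tin × 2.2167 = 35.4250827 rhodium
35.4250827 rhodium × 0.29604 = 10.487241482508 cobalt
10.487241482508 cobalt × 1.7884 = 18.7553826673173072 aluminium
18.7553826673173072 aluminium × 2.7863 = 52.25812272594621305136 copper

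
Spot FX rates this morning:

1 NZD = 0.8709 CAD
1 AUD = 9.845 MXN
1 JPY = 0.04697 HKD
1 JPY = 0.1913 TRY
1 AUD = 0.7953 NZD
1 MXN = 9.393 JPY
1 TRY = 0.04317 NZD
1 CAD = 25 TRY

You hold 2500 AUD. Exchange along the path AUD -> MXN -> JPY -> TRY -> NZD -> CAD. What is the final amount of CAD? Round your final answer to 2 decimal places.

1662.74

2500 AUD × 9.845 = 24612.5 MXN
24612.5 MXN × 9.393 = 231185.2125 JPY
231185.2125 JPY × 0.1913 = 44225.73115125 TRY
44225.73115125 TRY × 0.04317 = 1909.2248137994625 NZD
1909.2248137994625 NZD × 0.8709 = 1662.74389033795189125 CAD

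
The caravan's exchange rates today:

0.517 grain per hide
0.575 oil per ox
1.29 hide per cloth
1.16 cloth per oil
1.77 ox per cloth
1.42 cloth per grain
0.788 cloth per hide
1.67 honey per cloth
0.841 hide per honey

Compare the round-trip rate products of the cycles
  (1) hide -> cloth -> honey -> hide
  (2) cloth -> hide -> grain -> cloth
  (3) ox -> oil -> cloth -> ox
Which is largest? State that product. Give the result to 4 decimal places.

(1) 0.788 × 1.67 × 0.841 = 1.10672
(2) 1.29 × 0.517 × 1.42 = 0.94704
(3) 0.575 × 1.16 × 1.77 = 1.18059
Highest is cycle (3) at 1.1806 (>1, arbitrage).

1.1806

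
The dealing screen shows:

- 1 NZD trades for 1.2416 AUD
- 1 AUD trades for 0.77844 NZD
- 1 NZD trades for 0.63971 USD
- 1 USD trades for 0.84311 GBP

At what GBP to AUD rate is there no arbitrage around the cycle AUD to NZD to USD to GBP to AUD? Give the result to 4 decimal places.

2.3818

Known legs of the cycle: 0.77844 × 0.63971 × 0.84311 = 0.419848420916964
For no arbitrage the full-cycle product must be 1, so the missing rate is 1 / 0.419848420916964 ≈ 2.381812.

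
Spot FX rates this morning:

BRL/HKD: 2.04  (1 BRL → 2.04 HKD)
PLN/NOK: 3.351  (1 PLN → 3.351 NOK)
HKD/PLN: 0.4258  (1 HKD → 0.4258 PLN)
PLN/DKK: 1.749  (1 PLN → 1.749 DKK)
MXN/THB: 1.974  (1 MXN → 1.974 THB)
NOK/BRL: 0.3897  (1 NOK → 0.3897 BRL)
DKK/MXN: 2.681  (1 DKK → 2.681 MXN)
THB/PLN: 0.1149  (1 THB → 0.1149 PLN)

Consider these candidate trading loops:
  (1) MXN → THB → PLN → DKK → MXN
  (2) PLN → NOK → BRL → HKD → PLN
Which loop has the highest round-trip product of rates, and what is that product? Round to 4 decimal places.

(1) 1.974 × 0.1149 × 1.749 × 2.681 = 1.06354
(2) 3.351 × 0.3897 × 2.04 × 0.4258 = 1.13433
Highest is cycle (2) at 1.1343 (>1, arbitrage).

1.1343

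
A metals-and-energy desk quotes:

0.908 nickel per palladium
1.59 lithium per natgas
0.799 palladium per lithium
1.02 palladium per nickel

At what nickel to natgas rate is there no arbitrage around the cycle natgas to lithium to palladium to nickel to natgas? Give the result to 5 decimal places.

0.86690

Known legs of the cycle: 1.59 × 0.799 × 0.908 = 1.15353228
For no arbitrage the full-cycle product must be 1, so the missing rate is 1 / 1.15353228 ≈ 0.8669025.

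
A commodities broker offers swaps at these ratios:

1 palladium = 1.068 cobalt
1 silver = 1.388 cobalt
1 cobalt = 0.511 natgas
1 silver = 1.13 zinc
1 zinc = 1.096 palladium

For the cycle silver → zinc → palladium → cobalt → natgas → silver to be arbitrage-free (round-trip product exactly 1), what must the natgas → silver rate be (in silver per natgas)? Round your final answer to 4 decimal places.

1.4795

Known legs of the cycle: 1.13 × 1.096 × 1.068 × 0.511 = 0.67589798304
For no arbitrage the full-cycle product must be 1, so the missing rate is 1 / 0.67589798304 ≈ 1.479513.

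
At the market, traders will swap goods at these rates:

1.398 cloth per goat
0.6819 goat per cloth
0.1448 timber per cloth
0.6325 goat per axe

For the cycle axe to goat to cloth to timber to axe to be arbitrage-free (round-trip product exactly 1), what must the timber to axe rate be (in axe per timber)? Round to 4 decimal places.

7.8102

Known legs of the cycle: 0.6325 × 1.398 × 0.1448 = 0.128037228
For no arbitrage the full-cycle product must be 1, so the missing rate is 1 / 0.128037228 ≈ 7.810228.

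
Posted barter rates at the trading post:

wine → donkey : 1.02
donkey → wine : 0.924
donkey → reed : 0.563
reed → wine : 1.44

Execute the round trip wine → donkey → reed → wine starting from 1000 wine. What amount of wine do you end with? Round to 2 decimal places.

826.93

1000 wine × 1.02 = 1020 donkey
1020 donkey × 0.563 = 574.26 reed
574.26 reed × 1.44 = 826.9344 wine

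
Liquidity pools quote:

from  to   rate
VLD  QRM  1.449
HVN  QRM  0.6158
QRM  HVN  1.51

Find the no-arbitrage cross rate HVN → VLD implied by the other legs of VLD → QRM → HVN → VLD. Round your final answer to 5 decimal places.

Known legs of the cycle: 1.449 × 1.51 = 2.18799
For no arbitrage the full-cycle product must be 1, so the missing rate is 1 / 2.18799 ≈ 0.4570405.

0.45704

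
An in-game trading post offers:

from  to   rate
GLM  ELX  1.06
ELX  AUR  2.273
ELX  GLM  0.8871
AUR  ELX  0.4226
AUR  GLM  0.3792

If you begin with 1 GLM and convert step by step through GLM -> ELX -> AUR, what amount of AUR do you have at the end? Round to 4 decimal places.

2.4094

1 GLM × 1.06 = 1.06 ELX
1.06 ELX × 2.273 = 2.40938 AUR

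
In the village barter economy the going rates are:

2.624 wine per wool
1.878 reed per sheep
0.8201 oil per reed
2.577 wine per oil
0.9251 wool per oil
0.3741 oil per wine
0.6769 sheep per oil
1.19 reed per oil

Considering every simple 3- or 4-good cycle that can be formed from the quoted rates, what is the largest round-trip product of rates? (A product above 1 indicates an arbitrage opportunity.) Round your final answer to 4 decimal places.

reed→oil→sheep→reed: 0.8201 × 0.6769 × 1.878 = 1.04253
wool→wine→oil→wool: 2.624 × 0.3741 × 0.9251 = 0.90811
Maximum is reed→oil→sheep→reed at 1.0425; arbitrage exists.

1.0425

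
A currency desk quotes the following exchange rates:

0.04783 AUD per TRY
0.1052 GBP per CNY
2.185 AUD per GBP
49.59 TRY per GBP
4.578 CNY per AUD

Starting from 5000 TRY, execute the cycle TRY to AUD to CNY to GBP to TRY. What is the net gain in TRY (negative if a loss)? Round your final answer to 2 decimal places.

5000 TRY × 0.04783 = 239.15 AUD
239.15 AUD × 4.578 = 1094.8287 CNY
1094.8287 CNY × 0.1052 = 115.17597924 GBP
115.17597924 GBP × 49.59 = 5711.5768105116 TRY
Net change: 5711.5768105116 − 5000 = 711.5768105116 TRY

711.58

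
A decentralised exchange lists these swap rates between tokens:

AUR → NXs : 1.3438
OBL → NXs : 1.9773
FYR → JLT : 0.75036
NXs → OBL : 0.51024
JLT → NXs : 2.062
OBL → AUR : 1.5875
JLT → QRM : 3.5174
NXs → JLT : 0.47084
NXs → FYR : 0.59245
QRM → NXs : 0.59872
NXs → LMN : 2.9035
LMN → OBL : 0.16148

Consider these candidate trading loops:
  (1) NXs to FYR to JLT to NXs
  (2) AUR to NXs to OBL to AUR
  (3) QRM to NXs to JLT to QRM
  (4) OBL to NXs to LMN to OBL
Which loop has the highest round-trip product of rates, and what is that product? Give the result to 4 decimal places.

(1) 0.59245 × 0.75036 × 2.062 = 0.91666
(2) 1.3438 × 0.51024 × 1.5875 = 1.08849
(3) 0.59872 × 0.47084 × 3.5174 = 0.99156
(4) 1.9773 × 2.9035 × 0.16148 = 0.92707
Highest is cycle (2) at 1.0885 (>1, arbitrage).

1.0885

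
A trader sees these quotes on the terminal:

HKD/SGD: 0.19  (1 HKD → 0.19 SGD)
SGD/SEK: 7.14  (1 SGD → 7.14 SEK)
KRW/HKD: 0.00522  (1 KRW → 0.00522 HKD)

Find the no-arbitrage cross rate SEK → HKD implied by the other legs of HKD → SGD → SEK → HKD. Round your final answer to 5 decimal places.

0.73714

Known legs of the cycle: 0.19 × 7.14 = 1.3566
For no arbitrage the full-cycle product must be 1, so the missing rate is 1 / 1.3566 ≈ 0.7371370.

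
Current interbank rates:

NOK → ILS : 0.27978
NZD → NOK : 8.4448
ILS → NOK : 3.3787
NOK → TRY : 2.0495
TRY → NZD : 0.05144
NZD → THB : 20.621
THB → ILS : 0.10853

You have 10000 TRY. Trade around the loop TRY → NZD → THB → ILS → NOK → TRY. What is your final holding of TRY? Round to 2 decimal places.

10000 TRY × 0.05144 = 514.4 NZD
514.4 NZD × 20.621 = 10607.4424 THB
10607.4424 THB × 0.10853 = 1151.225723672 ILS
1151.225723672 ILS × 3.3787 = 3889.6463525705864 NOK
3889.6463525705864 NOK × 2.0495 = 7971.8301995934168268 TRY

7971.83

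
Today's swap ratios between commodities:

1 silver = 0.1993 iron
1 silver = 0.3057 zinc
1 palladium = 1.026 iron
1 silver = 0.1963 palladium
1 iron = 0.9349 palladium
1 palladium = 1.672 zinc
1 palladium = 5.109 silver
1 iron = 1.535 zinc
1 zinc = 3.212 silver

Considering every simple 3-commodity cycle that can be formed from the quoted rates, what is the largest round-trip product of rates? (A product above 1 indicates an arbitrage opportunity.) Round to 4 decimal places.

1.0542

silver→palladium→zinc→silver: 0.1963 × 1.672 × 3.212 = 1.05422
silver→iron→zinc→silver: 0.1993 × 1.535 × 3.212 = 0.98263
silver→iron→palladium→silver: 0.1993 × 0.9349 × 5.109 = 0.95194
Maximum is silver→palladium→zinc→silver at 1.0542; arbitrage exists.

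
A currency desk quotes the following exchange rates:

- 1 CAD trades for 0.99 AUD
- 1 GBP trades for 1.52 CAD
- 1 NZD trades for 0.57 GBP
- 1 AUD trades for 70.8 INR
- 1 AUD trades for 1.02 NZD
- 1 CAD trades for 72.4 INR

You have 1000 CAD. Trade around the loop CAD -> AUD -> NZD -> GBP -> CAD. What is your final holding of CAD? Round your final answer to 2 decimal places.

874.89

1000 CAD × 0.99 = 990 AUD
990 AUD × 1.02 = 1009.8 NZD
1009.8 NZD × 0.57 = 575.586 GBP
575.586 GBP × 1.52 = 874.89072 CAD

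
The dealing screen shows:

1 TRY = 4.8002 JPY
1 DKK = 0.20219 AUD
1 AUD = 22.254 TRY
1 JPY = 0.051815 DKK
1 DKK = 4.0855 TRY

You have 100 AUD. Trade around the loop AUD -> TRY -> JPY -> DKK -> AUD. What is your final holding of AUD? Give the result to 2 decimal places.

111.91

100 AUD × 22.254 = 2225.4 TRY
2225.4 TRY × 4.8002 = 10682.36508 JPY
10682.36508 JPY × 0.051815 = 553.5067466202 DKK
553.5067466202 DKK × 0.20219 = 111.913529099138238 AUD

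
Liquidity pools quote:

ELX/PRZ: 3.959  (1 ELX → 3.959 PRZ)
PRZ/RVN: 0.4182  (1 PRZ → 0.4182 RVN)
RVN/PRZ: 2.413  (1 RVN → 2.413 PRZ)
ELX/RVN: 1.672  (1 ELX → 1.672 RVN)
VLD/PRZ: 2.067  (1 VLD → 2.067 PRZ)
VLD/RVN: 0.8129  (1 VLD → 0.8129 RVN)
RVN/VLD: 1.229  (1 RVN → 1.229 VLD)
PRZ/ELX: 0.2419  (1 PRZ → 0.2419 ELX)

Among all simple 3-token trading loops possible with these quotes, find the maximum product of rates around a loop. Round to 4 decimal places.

1.0624

VLD→PRZ→RVN→VLD: 2.067 × 0.4182 × 1.229 = 1.06237
RVN→PRZ→ELX→RVN: 2.413 × 0.2419 × 1.672 = 0.97595
Maximum is VLD→PRZ→RVN→VLD at 1.0624; arbitrage exists.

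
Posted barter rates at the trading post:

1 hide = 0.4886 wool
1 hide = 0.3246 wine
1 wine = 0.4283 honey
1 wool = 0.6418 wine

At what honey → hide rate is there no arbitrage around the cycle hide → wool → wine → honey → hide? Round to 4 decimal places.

Known legs of the cycle: 0.4886 × 0.6418 × 0.4283 = 0.134307804484
For no arbitrage the full-cycle product must be 1, so the missing rate is 1 / 0.134307804484 ≈ 7.445584.

7.4456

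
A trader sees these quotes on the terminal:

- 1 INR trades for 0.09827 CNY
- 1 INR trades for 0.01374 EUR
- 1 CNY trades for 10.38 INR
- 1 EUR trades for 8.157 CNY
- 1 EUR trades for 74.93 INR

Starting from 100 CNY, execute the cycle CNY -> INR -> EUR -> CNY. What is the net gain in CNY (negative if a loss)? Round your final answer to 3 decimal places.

16.336

100 CNY × 10.38 = 1038 INR
1038 INR × 0.01374 = 14.26212 EUR
14.26212 EUR × 8.157 = 116.33611284 CNY
Net change: 116.33611284 − 100 = 16.33611284 CNY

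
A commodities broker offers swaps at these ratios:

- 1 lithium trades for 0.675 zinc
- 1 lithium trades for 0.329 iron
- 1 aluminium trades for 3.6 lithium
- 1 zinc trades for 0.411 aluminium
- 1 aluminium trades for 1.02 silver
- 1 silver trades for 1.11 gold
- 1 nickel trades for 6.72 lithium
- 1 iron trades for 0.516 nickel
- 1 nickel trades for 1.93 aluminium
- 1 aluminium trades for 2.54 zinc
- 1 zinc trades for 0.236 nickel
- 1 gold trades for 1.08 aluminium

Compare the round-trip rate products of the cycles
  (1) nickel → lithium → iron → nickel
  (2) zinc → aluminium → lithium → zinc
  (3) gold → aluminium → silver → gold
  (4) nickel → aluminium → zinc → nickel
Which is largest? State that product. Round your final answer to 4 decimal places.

(1) 6.72 × 0.329 × 0.516 = 1.14081
(2) 0.411 × 3.6 × 0.675 = 0.99873
(3) 1.08 × 1.02 × 1.11 = 1.22278
(4) 1.93 × 2.54 × 0.236 = 1.15692
Highest is cycle (3) at 1.2228 (>1, arbitrage).

1.2228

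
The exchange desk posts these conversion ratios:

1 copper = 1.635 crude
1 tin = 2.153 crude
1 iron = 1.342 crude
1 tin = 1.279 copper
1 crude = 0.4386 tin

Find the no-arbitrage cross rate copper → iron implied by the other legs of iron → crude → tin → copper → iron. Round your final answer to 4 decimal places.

Known legs of the cycle: 1.342 × 0.4386 × 1.279 = 0.7528209348
For no arbitrage the full-cycle product must be 1, so the missing rate is 1 / 0.7528209348 ≈ 1.328337.

1.3283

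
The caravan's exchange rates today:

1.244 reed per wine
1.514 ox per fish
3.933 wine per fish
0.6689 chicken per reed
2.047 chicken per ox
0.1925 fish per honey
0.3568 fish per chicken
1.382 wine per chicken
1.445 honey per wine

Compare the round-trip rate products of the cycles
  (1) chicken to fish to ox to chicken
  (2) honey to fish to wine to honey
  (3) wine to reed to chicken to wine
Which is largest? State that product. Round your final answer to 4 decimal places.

(1) 0.3568 × 1.514 × 2.047 = 1.10578
(2) 0.1925 × 3.933 × 1.445 = 1.09401
(3) 1.244 × 0.6689 × 1.382 = 1.14998
Highest is cycle (3) at 1.1500 (>1, arbitrage).

1.1500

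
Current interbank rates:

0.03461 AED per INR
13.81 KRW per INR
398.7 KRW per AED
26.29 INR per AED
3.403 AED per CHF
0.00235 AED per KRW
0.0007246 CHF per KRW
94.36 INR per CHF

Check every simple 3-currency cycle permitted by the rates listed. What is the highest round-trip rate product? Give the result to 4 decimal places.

0.9831

AED→KRW→CHF→AED: 398.7 × 0.0007246 × 3.403 = 0.98312
KRW→CHF→INR→KRW: 0.0007246 × 94.36 × 13.81 = 0.94423
AED→INR→KRW→AED: 26.29 × 13.81 × 0.00235 = 0.85320
Maximum is AED→KRW→CHF→AED at 0.9831; no arbitrage — every cycle loses value.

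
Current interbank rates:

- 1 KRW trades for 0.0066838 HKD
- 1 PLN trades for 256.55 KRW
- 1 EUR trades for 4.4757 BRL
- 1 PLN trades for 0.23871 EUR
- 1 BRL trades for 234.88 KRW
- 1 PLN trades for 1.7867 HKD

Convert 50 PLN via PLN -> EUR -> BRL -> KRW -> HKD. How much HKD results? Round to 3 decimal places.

50 PLN × 0.23871 = 11.9355 EUR
11.9355 EUR × 4.4757 = 53.41971735 BRL
53.41971735 BRL × 234.88 = 12547.223211168 KRW
12547.223211168 KRW × 0.0066838 = 83.8631304988046784 HKD

83.863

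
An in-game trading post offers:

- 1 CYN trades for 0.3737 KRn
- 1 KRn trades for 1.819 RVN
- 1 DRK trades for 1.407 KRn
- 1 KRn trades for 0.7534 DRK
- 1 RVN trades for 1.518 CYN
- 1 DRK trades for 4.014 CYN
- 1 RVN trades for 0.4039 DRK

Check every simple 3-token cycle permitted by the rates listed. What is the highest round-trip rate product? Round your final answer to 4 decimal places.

KRn→DRK→CYN→KRn: 0.7534 × 4.014 × 0.3737 = 1.13012
KRn→RVN→DRK→KRn: 1.819 × 0.4039 × 1.407 = 1.03371
KRn→RVN→CYN→KRn: 1.819 × 1.518 × 0.3737 = 1.03188
Maximum is KRn→DRK→CYN→KRn at 1.1301; arbitrage exists.

1.1301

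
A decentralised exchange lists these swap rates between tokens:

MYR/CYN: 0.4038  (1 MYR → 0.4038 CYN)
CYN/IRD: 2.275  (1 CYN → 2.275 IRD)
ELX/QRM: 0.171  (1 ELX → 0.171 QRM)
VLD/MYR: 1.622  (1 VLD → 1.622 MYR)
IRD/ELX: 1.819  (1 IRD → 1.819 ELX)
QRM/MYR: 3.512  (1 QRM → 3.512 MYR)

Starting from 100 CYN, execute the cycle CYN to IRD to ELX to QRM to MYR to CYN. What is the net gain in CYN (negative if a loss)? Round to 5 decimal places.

0.35316

100 CYN × 2.275 = 227.5 IRD
227.5 IRD × 1.819 = 413.8225 ELX
413.8225 ELX × 0.171 = 70.7636475 QRM
70.7636475 QRM × 3.512 = 248.52193002 MYR
248.52193002 MYR × 0.4038 = 100.353155342076 CYN
Net change: 100.353155342076 − 100 = 0.353155342076 CYN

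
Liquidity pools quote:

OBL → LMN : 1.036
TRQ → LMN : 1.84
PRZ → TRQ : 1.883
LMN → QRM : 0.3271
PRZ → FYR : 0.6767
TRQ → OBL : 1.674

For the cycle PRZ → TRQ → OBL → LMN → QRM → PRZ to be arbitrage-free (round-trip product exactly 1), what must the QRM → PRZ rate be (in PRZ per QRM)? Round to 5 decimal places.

Known legs of the cycle: 1.883 × 1.674 × 1.036 × 0.3271 = 1.0681840115352
For no arbitrage the full-cycle product must be 1, so the missing rate is 1 / 1.0681840115352 ≈ 0.9361683.

0.93617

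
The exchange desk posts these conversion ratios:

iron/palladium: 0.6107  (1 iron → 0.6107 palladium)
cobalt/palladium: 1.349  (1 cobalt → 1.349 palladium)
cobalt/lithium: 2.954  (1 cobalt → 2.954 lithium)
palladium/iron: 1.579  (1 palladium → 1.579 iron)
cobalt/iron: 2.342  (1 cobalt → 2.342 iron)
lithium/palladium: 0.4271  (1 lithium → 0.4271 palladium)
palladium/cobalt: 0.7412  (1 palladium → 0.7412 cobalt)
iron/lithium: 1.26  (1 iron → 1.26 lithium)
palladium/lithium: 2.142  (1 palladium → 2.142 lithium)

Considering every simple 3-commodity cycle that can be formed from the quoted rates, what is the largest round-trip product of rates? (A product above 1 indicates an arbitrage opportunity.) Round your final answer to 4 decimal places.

iron→palladium→cobalt→iron: 0.6107 × 0.7412 × 2.342 = 1.06011
lithium→palladium→cobalt→lithium: 0.4271 × 0.7412 × 2.954 = 0.93514
lithium→palladium→iron→lithium: 0.4271 × 1.579 × 1.26 = 0.84973
Maximum is iron→palladium→cobalt→iron at 1.0601; arbitrage exists.

1.0601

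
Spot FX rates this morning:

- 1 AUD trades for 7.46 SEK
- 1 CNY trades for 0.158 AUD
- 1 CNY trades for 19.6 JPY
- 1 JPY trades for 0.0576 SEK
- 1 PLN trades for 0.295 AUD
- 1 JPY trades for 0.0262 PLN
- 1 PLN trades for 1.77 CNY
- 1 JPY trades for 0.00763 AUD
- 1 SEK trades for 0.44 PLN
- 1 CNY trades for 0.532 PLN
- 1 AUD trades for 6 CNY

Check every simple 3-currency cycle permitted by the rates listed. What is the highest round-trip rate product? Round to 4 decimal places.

SEK→PLN→AUD→SEK: 0.44 × 0.295 × 7.46 = 0.96831
AUD→CNY→PLN→AUD: 6 × 0.532 × 0.295 = 0.94164
JPY→PLN→CNY→JPY: 0.0262 × 1.77 × 19.6 = 0.90893
JPY→AUD→CNY→JPY: 0.00763 × 6 × 19.6 = 0.89729
Maximum is SEK→PLN→AUD→SEK at 0.9683; no arbitrage — every cycle loses value.

0.9683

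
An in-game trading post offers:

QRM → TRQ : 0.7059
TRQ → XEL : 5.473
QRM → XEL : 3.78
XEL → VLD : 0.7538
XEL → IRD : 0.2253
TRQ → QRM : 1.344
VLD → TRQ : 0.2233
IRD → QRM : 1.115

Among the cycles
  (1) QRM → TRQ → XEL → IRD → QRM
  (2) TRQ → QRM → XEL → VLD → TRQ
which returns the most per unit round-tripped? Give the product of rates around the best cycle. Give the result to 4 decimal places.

0.9705

(1) 0.7059 × 5.473 × 0.2253 × 1.115 = 0.97052
(2) 1.344 × 3.78 × 0.7538 × 0.2233 = 0.85514
Highest is cycle (1) at 0.9705 (≤1, no arbitrage).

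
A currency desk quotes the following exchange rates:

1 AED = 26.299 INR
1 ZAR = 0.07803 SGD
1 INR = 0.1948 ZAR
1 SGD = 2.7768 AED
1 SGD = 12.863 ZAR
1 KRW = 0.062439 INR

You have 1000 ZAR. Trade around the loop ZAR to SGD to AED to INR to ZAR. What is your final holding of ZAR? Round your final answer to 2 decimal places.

1000 ZAR × 0.07803 = 78.03 SGD
78.03 SGD × 2.7768 = 216.673704 AED
216.673704 AED × 26.299 = 5698.301741496 INR
5698.301741496 INR × 0.1948 = 1110.0291792434208 ZAR

1110.03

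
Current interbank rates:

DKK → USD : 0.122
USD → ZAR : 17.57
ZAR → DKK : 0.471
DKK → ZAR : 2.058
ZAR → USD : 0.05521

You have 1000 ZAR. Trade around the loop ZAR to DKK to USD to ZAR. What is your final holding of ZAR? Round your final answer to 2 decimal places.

1000 ZAR × 0.471 = 471 DKK
471 DKK × 0.122 = 57.462 USD
57.462 USD × 17.57 = 1009.60734 ZAR

1009.61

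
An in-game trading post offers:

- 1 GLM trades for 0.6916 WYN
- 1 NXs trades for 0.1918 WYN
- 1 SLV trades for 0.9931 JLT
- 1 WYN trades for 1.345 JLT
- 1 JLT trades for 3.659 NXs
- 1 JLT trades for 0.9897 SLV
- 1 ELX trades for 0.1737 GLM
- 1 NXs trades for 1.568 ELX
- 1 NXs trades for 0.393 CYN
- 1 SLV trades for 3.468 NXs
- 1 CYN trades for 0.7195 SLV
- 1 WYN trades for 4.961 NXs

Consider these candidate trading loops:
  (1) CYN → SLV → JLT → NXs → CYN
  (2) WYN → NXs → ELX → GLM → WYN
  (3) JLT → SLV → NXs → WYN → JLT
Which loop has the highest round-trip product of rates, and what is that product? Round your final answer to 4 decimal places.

1.0275

(1) 0.7195 × 0.9931 × 3.659 × 0.393 = 1.02749
(2) 4.961 × 1.568 × 0.1737 × 0.6916 = 0.93448
(3) 0.9897 × 3.468 × 0.1918 × 1.345 = 0.88543
Highest is cycle (1) at 1.0275 (>1, arbitrage).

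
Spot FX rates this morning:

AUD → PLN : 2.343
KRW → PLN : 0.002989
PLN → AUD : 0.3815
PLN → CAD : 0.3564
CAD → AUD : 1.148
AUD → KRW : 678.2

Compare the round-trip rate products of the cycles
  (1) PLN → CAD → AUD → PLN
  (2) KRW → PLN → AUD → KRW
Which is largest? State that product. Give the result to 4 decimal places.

(1) 0.3564 × 1.148 × 2.343 = 0.95863
(2) 0.002989 × 0.3815 × 678.2 = 0.77335
Highest is cycle (1) at 0.9586 (≤1, no arbitrage).

0.9586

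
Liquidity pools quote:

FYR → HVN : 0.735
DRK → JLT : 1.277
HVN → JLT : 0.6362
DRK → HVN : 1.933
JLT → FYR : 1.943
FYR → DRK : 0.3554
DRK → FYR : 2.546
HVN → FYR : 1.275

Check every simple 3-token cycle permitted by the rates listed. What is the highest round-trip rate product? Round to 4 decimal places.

0.9086

JLT→FYR→HVN→JLT: 1.943 × 0.735 × 0.6362 = 0.90856
JLT→FYR→DRK→JLT: 1.943 × 0.3554 × 1.277 = 0.88182
HVN→FYR→DRK→HVN: 1.275 × 0.3554 × 1.933 = 0.87591
Maximum is JLT→FYR→HVN→JLT at 0.9086; no arbitrage — every cycle loses value.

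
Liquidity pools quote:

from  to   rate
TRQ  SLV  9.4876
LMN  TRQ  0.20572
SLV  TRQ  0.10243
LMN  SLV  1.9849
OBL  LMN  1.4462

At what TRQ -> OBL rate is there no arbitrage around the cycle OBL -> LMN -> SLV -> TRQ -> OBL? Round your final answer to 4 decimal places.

3.4010

Known legs of the cycle: 1.4462 × 1.9849 × 0.10243 = 0.2940317045834
For no arbitrage the full-cycle product must be 1, so the missing rate is 1 / 0.2940317045834 ≈ 3.400994.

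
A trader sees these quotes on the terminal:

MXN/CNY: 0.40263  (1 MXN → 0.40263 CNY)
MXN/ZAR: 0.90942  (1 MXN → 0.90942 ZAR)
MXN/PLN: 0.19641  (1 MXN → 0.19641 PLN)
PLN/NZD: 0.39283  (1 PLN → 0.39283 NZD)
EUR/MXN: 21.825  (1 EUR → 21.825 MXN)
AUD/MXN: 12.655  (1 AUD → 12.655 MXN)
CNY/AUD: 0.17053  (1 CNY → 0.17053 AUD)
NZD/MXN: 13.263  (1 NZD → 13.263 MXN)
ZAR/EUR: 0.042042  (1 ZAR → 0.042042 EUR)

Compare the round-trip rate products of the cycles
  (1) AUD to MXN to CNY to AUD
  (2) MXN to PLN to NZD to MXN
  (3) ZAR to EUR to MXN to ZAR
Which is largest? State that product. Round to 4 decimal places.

1.0233

(1) 12.655 × 0.40263 × 0.17053 = 0.86890
(2) 0.19641 × 0.39283 × 13.263 = 1.02332
(3) 0.042042 × 21.825 × 0.90942 = 0.83445
Highest is cycle (2) at 1.0233 (>1, arbitrage).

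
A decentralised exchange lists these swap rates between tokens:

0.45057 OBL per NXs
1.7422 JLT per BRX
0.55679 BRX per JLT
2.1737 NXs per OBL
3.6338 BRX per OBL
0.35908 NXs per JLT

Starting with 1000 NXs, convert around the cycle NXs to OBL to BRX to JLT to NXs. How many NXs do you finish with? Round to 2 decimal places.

1000 NXs × 0.45057 = 450.57 OBL
450.57 OBL × 3.6338 = 1637.281266 BRX
1637.281266 BRX × 1.7422 = 2852.4714216252 JLT
2852.4714216252 JLT × 0.35908 = 1024.265438077176816 NXs

1024.27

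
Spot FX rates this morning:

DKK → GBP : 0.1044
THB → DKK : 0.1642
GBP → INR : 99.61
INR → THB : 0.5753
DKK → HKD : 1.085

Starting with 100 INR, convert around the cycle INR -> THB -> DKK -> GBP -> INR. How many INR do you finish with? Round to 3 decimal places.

100 INR × 0.5753 = 57.53 THB
57.53 THB × 0.1642 = 9.446426 DKK
9.446426 DKK × 0.1044 = 0.9862068744 GBP
0.9862068744 GBP × 99.61 = 98.236066758984 INR

98.236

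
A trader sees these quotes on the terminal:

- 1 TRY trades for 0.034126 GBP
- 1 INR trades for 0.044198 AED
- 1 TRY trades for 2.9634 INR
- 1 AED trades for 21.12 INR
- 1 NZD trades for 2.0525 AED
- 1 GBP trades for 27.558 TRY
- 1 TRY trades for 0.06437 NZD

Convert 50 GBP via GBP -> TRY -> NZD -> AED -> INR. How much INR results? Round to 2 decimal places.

3844.84

50 GBP × 27.558 = 1377.9 TRY
1377.9 TRY × 0.06437 = 88.695423 NZD
88.695423 NZD × 2.0525 = 182.0473557075 AED
182.0473557075 AED × 21.12 = 3844.8401525424 INR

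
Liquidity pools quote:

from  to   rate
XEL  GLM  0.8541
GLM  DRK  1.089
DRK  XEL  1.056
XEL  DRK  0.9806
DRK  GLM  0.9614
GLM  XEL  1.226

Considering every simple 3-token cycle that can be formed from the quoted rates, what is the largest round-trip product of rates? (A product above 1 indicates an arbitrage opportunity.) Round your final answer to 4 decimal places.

1.1558

XEL→DRK→GLM→XEL: 0.9806 × 0.9614 × 1.226 = 1.15581
XEL→GLM→DRK→XEL: 0.8541 × 1.089 × 1.056 = 0.98220
Maximum is XEL→DRK→GLM→XEL at 1.1558; arbitrage exists.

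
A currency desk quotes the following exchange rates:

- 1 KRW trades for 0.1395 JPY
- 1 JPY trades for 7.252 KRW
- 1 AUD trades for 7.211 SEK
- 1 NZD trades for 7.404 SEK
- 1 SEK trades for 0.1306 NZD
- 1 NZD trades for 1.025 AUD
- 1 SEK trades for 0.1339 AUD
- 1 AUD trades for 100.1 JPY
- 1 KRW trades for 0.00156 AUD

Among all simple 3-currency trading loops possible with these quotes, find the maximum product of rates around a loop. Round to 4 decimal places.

KRW→AUD→JPY→KRW: 0.00156 × 100.1 × 7.252 = 1.13244
NZD→AUD→SEK→NZD: 1.025 × 7.211 × 0.1306 = 0.96530
Maximum is KRW→AUD→JPY→KRW at 1.1324; arbitrage exists.

1.1324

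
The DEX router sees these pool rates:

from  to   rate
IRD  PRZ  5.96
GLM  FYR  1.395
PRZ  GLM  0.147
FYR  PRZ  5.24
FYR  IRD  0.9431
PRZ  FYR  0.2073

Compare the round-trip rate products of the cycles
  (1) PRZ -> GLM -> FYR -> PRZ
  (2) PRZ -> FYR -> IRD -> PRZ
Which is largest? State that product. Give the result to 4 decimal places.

1.1652

(1) 0.147 × 1.395 × 5.24 = 1.07454
(2) 0.2073 × 0.9431 × 5.96 = 1.16521
Highest is cycle (2) at 1.1652 (>1, arbitrage).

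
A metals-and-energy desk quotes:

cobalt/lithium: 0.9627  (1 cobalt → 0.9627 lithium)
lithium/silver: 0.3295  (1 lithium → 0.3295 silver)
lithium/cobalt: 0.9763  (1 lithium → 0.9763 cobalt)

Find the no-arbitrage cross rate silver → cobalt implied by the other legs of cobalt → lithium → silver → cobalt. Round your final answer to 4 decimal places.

Known legs of the cycle: 0.9627 × 0.3295 = 0.31720965
For no arbitrage the full-cycle product must be 1, so the missing rate is 1 / 0.31720965 ≈ 3.152489.

3.1525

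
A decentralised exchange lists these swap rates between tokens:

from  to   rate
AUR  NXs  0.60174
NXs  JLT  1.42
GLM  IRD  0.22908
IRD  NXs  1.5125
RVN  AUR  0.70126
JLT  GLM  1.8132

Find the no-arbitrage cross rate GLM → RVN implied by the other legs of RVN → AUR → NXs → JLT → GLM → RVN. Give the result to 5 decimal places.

Known legs of the cycle: 0.70126 × 0.60174 × 1.42 × 1.8132 = 1.0864806695247456
For no arbitrage the full-cycle product must be 1, so the missing rate is 1 / 1.0864806695247456 ≈ 0.9204029.

0.92040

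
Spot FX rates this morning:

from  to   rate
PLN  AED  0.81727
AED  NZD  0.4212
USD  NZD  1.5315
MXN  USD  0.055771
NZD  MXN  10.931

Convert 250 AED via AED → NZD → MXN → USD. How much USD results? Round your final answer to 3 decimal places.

250 AED × 0.4212 = 105.3 NZD
105.3 NZD × 10.931 = 1151.0343 MXN
1151.0343 MXN × 0.055771 = 64.1943339453 USD

64.194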